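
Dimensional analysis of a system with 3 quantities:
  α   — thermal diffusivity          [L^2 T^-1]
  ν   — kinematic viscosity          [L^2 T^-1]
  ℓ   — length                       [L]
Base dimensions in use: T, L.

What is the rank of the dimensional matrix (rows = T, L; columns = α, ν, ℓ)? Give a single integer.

2

Exponent matrix [T,L] × [α,ν,ℓ]:
  T: [-1 -1  0]
  L: [ 2  2  1]
Row reduction gives pivot columns α,ℓ; rank = 2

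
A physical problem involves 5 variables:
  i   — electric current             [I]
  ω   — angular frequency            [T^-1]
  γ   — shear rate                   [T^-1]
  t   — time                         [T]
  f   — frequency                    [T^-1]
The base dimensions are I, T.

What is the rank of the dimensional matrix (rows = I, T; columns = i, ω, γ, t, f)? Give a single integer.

2

Dimensional matrix (I×T by i×ω×γ×t×f):
  I: [ 1  0  0  0  0]
  T: [ 0 -1 -1  1 -1]
RREF → pivots at {i,ω} ⇒ r = 2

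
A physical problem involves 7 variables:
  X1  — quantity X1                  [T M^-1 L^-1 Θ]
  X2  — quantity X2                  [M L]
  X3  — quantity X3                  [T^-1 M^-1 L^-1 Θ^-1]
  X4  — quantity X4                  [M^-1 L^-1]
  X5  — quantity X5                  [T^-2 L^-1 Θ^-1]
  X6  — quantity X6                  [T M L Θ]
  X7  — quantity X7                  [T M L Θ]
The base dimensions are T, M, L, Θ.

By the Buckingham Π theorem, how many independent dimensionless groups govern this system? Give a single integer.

4

Exponent matrix [T,M,L,Θ] × [X1,X2,X3,X4,X5,X6,X7]:
  T: [ 1  0 -1  0 -2  1  1]
  M: [-1  1 -1 -1  0  1  1]
  L: [-1  1 -1 -1 -1  1  1]
  Θ: [ 1  0 -1  0 -1  1  1]
RREF → pivots at {X1,X2,X5} ⇒ r = 3
Π count = n − r = 7 − 3 = 4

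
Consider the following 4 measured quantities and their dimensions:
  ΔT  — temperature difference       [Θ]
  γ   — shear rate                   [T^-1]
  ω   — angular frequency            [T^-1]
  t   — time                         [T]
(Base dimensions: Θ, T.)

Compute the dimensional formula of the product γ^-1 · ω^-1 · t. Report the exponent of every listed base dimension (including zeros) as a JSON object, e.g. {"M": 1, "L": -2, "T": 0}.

{"Θ": 0, "T": 3}

Dimensional matrix (Θ×T by ΔT×γ×ω×t):
  Θ: [ 1  0  0  0]
  T: [ 0 -1 -1  1]
  [Θ]: (-1)·0+(-1)·0+(1)·0 = 0
  [T]: (-1)·-1+(-1)·-1+(1)·1 = 3
⇒ T^3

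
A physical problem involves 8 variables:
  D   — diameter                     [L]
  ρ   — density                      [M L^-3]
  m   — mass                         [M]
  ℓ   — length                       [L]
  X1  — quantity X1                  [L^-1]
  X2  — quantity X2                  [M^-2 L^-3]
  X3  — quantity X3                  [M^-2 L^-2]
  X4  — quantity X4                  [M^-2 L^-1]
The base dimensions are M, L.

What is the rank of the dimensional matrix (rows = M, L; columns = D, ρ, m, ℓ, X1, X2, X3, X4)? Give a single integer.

Write exponents as rows M,L / cols D,ρ,m,ℓ,X1,X2,X3,X4:
  M: [ 0  1  1  0  0 -2 -2 -2]
  L: [ 1 -3  0  1 -1 -3 -2 -1]
Echelon form has 2 nonzero rows (pivots: D,ρ)

2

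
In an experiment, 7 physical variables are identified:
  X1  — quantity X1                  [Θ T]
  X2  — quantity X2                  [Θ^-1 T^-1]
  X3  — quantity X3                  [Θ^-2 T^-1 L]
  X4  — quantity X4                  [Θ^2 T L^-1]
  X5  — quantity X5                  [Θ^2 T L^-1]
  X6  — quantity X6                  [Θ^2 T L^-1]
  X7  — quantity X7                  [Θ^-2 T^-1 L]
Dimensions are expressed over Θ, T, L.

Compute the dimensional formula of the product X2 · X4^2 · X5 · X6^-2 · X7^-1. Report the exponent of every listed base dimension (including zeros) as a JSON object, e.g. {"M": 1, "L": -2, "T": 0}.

Exponent matrix [Θ,T,L] × [X1,X2,X3,X4,X5,X6,X7]:
  Θ: [ 1 -1 -2  2  2  2 -2]
  T: [ 1 -1 -1  1  1  1 -1]
  L: [ 0  0  1 -1 -1 -1  1]
  [Θ]: (1)·-1+(2)·2+(1)·2+(-2)·2+(-1)·-2 = 3
  [T]: (1)·-1+(2)·1+(1)·1+(-2)·1+(-1)·-1 = 1
  [L]: (1)·0+(2)·-1+(1)·-1+(-2)·-1+(-1)·1 = -2
⇒ Θ^3 T L^-2

{"Θ": 3, "T": 1, "L": -2}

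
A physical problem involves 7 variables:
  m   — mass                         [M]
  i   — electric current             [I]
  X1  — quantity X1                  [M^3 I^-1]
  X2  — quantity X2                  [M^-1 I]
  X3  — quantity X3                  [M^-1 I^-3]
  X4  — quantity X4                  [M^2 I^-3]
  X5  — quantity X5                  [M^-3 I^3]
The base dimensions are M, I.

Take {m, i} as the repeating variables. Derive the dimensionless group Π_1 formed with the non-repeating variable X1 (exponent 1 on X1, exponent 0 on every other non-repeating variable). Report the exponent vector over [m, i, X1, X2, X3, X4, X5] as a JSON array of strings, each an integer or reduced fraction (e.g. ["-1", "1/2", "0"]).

["-3", "1", "1", "0", "0", "0", "0"]

Exponent matrix [M,I] × [m,i,X1,X2,X3,X4,X5]:
  M: [ 1  0  3 -1 -1  2 -3]
  I: [ 0  1 -1  1 -3 -3  3]
Row reduction gives pivot columns m,i; rank = 2
Pivot set = {m,i}, free = {X1,X2,X3,X4,X5}
RREF:
  r0: [   1    0    3   -1   -1    2   -3]
  r1: [   0    1   -1    1   -3   -3    3]
Fix exponent of X1 at 1, X2 at 0, X3 at 0, X4 at 0, X5 at 0; solve each RREF row for its pivot's exponent:
  r0: exp(m) + (3)·1 = 0 ⇒ exp(m) = -3
  r1: exp(i) + (-1)·1 = 0 ⇒ exp(i) = 1
Π_1 = m^-3 · i · X1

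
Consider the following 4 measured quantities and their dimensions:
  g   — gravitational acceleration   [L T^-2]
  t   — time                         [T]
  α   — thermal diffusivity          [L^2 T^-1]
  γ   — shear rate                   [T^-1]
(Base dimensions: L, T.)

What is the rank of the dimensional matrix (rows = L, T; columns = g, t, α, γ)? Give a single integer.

Dimensional matrix (L×T by g×t×α×γ):
  L: [ 1  0  2  0]
  T: [-2  1 -1 -1]
Echelon form has 2 nonzero rows (pivots: g,t)

2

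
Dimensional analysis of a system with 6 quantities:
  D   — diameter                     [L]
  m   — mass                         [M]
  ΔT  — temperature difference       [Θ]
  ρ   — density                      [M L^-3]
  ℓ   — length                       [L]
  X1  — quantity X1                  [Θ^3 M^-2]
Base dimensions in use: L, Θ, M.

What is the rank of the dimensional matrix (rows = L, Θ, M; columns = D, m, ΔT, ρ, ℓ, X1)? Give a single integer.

3

Dimensional matrix (L×Θ×M by D×m×ΔT×ρ×ℓ×X1):
  L: [ 1  0  0 -3  1  0]
  Θ: [ 0  0  1  0  0  3]
  M: [ 0  1  0  1  0 -2]
Row reduction gives pivot columns D,m,ΔT; rank = 3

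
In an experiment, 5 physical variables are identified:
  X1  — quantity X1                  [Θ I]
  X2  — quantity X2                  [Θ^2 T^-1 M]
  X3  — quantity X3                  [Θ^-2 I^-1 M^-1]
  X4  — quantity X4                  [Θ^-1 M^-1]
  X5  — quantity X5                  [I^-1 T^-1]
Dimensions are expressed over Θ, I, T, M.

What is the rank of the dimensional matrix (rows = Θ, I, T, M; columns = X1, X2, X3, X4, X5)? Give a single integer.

3

Dimensional matrix (Θ×I×T×M by X1×X2×X3×X4×X5):
  Θ: [ 1  2 -2 -1  0]
  I: [ 1  0 -1  0 -1]
  T: [ 0 -1  0  0 -1]
  M: [ 0  1 -1 -1  0]
Row reduction gives pivot columns X1,X2,X3; rank = 3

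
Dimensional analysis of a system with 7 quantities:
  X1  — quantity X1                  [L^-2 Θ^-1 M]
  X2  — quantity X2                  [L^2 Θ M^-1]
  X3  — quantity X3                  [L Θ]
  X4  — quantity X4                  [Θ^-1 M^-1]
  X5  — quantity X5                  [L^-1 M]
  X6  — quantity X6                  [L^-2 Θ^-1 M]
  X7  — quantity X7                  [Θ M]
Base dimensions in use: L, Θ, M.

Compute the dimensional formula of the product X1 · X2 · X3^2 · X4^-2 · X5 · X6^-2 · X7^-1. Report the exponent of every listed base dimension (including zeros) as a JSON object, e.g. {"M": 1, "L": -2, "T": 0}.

Dimensional matrix (L×Θ×M by X1×X2×X3×X4×X5×X6×X7):
  L: [-2  2  1  0 -1 -2  0]
  Θ: [-1  1  1 -1  0 -1  1]
  M: [ 1 -1  0 -1  1  1  1]
  [L]: (1)·-2+(1)·2+(2)·1+(-2)·0+(1)·-1+(-2)·-2+(-1)·0 = 5
  [Θ]: (1)·-1+(1)·1+(2)·1+(-2)·-1+(1)·0+(-2)·-1+(-1)·1 = 5
  [M]: (1)·1+(1)·-1+(2)·0+(-2)·-1+(1)·1+(-2)·1+(-1)·1 = 0
⇒ L^5 Θ^5

{"L": 5, "Θ": 5, "M": 0}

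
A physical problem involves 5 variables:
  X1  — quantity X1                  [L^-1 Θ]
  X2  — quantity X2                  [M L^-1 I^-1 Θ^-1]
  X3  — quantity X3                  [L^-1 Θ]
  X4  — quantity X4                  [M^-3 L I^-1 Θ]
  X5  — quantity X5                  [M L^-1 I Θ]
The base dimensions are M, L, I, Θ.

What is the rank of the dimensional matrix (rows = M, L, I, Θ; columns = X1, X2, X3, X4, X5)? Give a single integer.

Write exponents as rows M,L,I,Θ / cols X1,X2,X3,X4,X5:
  M: [ 0  1  0 -3  1]
  L: [-1 -1 -1  1 -1]
  I: [ 0 -1  0 -1  1]
  Θ: [ 1 -1  1  1  1]
Echelon form has 3 nonzero rows (pivots: X1,X2,X4)

3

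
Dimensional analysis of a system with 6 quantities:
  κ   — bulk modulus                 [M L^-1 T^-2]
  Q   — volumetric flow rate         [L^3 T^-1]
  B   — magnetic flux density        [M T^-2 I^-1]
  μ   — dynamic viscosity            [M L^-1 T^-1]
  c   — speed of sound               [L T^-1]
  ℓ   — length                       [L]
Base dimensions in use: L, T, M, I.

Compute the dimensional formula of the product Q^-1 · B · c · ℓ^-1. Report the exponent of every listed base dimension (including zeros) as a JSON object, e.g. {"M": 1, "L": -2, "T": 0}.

{"L": -3, "T": -2, "M": 1, "I": -1}

Exponent matrix [L,T,M,I] × [κ,Q,B,μ,c,ℓ]:
  L: [-1  3  0 -1  1  1]
  T: [-2 -1 -2 -1 -1  0]
  M: [ 1  0  1  1  0  0]
  I: [ 0  0 -1  0  0  0]
  [L]: (-1)·3+(1)·0+(1)·1+(-1)·1 = -3
  [T]: (-1)·-1+(1)·-2+(1)·-1+(-1)·0 = -2
  [M]: (-1)·0+(1)·1+(1)·0+(-1)·0 = 1
  [I]: (-1)·0+(1)·-1+(1)·0+(-1)·0 = -1
⇒ L^-3 T^-2 M I^-1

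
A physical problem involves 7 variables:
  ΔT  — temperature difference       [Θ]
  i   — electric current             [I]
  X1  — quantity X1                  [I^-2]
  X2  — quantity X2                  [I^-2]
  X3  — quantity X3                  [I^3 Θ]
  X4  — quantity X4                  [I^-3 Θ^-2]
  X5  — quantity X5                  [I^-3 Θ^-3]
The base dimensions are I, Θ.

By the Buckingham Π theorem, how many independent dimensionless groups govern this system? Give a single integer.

5

Dimensional matrix (I×Θ by ΔT×i×X1×X2×X3×X4×X5):
  I: [ 0  1 -2 -2  3 -3 -3]
  Θ: [ 1  0  0  0  1 -2 -3]
RREF → pivots at {ΔT,i} ⇒ r = 2
n=7, r=2 ⇒ 5 dimensionless groups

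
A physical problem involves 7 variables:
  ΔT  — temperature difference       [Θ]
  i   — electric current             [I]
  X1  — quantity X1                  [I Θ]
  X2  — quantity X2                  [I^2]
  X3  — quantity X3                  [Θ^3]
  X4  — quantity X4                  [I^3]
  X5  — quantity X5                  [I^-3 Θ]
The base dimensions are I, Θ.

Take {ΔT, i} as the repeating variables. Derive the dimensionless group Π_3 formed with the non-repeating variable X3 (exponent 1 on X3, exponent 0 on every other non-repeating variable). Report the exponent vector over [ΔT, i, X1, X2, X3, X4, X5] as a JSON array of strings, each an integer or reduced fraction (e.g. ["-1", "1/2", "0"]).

["-3", "0", "0", "0", "1", "0", "0"]

Dimensional matrix (I×Θ by ΔT×i×X1×X2×X3×X4×X5):
  I: [ 0  1  1  2  0  3 -3]
  Θ: [ 1  0  1  0  3  0  1]
Row reduction gives pivot columns ΔT,i; rank = 2
Repeat: ΔT,i; free: X1,X2,X3,X4,X5
RREF:
  r0: [   1    0    1    0    3    0    1]
  r1: [   0    1    1    2    0    3   -3]
Fix exponent of X3 at 1, X1 at 0, X2 at 0, X4 at 0, X5 at 0; solve each RREF row for its pivot's exponent:
  r0: exp(ΔT) + (3)·1 = 0 ⇒ exp(ΔT) = -3
  r1: exp(i) + (0)·1 = 0 ⇒ exp(i) = 0
Π_3 = ΔT^-3 · X3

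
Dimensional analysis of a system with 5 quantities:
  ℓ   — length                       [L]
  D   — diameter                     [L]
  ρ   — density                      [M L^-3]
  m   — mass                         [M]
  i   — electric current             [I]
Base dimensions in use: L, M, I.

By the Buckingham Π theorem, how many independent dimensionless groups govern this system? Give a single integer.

Dimensional matrix (L×M×I by ℓ×D×ρ×m×i):
  L: [ 1  1 -3  0  0]
  M: [ 0  0  1  1  0]
  I: [ 0  0  0  0  1]
Echelon form has 3 nonzero rows (pivots: ℓ,ρ,i)
Π count = n − r = 5 − 3 = 2

2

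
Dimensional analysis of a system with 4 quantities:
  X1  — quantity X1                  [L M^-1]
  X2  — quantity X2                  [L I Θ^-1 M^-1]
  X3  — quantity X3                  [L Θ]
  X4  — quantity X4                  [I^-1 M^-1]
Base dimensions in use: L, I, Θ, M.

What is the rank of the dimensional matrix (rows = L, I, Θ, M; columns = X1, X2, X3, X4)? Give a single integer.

Dimensional matrix (L×I×Θ×M by X1×X2×X3×X4):
  L: [ 1  1  1  0]
  I: [ 0  1  0 -1]
  Θ: [ 0 -1  1  0]
  M: [-1 -1  0 -1]
Row reduction gives pivot columns X1,X2,X3; rank = 3

3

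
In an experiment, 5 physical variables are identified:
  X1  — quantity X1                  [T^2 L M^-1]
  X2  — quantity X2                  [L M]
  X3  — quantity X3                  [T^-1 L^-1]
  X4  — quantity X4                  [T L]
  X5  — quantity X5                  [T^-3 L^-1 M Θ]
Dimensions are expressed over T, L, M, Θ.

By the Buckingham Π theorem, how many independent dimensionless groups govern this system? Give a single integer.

2

Write exponents as rows T,L,M,Θ / cols X1,X2,X3,X4,X5:
  T: [ 2  0 -1  1 -3]
  L: [ 1  1 -1  1 -1]
  M: [-1  1  0  0  1]
  Θ: [ 0  0  0  0  1]
Echelon form has 3 nonzero rows (pivots: X1,X2,X5)
Π count = n − r = 5 − 3 = 2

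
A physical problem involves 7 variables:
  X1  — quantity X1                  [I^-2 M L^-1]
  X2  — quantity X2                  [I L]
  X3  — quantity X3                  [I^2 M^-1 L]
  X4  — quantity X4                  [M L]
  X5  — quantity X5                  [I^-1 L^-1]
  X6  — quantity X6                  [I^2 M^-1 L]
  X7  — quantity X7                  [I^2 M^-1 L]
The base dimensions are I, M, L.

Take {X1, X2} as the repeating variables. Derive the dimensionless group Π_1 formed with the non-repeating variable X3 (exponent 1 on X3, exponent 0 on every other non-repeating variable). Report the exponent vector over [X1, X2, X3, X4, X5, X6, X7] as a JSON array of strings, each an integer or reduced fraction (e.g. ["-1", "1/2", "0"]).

Dimensional matrix (I×M×L by X1×X2×X3×X4×X5×X6×X7):
  I: [-2  1  2  0 -1  2  2]
  M: [ 1  0 -1  1  0 -1 -1]
  L: [-1  1  1  1 -1  1  1]
RREF → pivots at {X1,X2} ⇒ r = 2
Repeat: X1,X2; free: X3,X4,X5,X6,X7
RREF:
  r0: [   1    0   -1    1    0   -1   -1]
  r1: [   0    1    0    2   -1    0    0]
  r2: [   0    0    0    0    0    0    0]
Fix exponent of X3 at 1, X4 at 0, X5 at 0, X6 at 0, X7 at 0; solve each RREF row for its pivot's exponent:
  r0: exp(X1) + (-1)·1 = 0 ⇒ exp(X1) = 1
  r1: exp(X2) + (0)·1 = 0 ⇒ exp(X2) = 0
Π_1 = X1 · X3

["1", "0", "1", "0", "0", "0", "0"]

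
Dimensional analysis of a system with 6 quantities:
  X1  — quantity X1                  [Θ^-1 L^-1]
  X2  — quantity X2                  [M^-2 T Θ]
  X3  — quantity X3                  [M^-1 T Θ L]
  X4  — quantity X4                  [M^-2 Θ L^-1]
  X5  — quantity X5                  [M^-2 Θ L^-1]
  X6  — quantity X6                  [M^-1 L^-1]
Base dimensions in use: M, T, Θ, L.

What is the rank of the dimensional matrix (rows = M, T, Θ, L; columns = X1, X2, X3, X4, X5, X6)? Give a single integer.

Dimensional matrix (M×T×Θ×L by X1×X2×X3×X4×X5×X6):
  M: [ 0 -2 -1 -2 -2 -1]
  T: [ 0  1  1  0  0  0]
  Θ: [-1  1  1  1  1  0]
  L: [-1  0  1 -1 -1 -1]
RREF → pivots at {X1,X2,X3} ⇒ r = 3

3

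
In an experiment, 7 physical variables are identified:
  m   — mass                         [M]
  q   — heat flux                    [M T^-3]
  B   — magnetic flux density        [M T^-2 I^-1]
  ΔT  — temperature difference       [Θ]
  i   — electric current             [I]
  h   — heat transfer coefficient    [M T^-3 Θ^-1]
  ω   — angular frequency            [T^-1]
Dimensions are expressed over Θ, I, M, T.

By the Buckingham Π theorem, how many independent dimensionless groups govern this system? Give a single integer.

Dimensional matrix (Θ×I×M×T by m×q×B×ΔT×i×h×ω):
  Θ: [ 0  0  0  1  0 -1  0]
  I: [ 0  0 -1  0  1  0  0]
  M: [ 1  1  1  0  0  1  0]
  T: [ 0 -3 -2  0  0 -3 -1]
Row reduction gives pivot columns m,q,B,ΔT; rank = 4
7 vars − rank 4 = 3 Π groups

3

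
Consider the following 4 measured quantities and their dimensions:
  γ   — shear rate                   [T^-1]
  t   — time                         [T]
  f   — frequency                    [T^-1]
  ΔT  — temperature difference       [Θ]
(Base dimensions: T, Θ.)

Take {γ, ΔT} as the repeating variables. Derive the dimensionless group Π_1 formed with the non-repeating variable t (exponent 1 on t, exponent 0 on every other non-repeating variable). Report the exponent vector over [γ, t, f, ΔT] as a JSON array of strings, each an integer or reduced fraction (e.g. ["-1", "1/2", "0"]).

Exponent matrix [T,Θ] × [γ,t,f,ΔT]:
  T: [-1  1 -1  0]
  Θ: [ 0  0  0  1]
RREF → pivots at {γ,ΔT} ⇒ r = 2
Repeat: γ,ΔT; free: t,f
RREF:
  r0: [   1   -1    1    0]
  r1: [   0    0    0    1]
Fix exponent of t at 1, f at 0; solve each RREF row for its pivot's exponent:
  r0: exp(γ) + (-1)·1 = 0 ⇒ exp(γ) = 1
  r1: exp(ΔT) + (0)·1 = 0 ⇒ exp(ΔT) = 0
Π_1 = γ · t

["1", "1", "0", "0"]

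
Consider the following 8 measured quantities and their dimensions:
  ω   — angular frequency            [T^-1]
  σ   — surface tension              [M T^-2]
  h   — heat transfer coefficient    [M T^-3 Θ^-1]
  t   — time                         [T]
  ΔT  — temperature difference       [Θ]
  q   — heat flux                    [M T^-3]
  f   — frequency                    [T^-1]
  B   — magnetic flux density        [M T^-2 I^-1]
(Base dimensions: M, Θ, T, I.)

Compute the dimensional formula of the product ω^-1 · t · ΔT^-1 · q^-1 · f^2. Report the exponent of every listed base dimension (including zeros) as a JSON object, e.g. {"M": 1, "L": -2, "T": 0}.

{"M": -1, "Θ": -1, "T": 3, "I": 0}

Write exponents as rows M,Θ,T,I / cols ω,σ,h,t,ΔT,q,f,B:
  M: [ 0  1  1  0  0  1  0  1]
  Θ: [ 0  0 -1  0  1  0  0  0]
  T: [-1 -2 -3  1  0 -3 -1 -2]
  I: [ 0  0  0  0  0  0  0 -1]
  [M]: (-1)·0+(1)·0+(-1)·0+(-1)·1+(2)·0 = -1
  [Θ]: (-1)·0+(1)·0+(-1)·1+(-1)·0+(2)·0 = -1
  [T]: (-1)·-1+(1)·1+(-1)·0+(-1)·-3+(2)·-1 = 3
  [I]: (-1)·0+(1)·0+(-1)·0+(-1)·0+(2)·0 = 0
⇒ M^-1 Θ^-1 T^3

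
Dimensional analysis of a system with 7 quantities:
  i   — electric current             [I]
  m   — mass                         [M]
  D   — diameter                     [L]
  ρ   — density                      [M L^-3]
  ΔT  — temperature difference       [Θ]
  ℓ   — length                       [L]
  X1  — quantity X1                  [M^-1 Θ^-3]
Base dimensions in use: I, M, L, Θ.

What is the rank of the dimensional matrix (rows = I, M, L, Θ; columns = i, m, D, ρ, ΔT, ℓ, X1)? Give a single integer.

4

Write exponents as rows I,M,L,Θ / cols i,m,D,ρ,ΔT,ℓ,X1:
  I: [ 1  0  0  0  0  0  0]
  M: [ 0  1  0  1  0  0 -1]
  L: [ 0  0  1 -3  0  1  0]
  Θ: [ 0  0  0  0  1  0 -3]
Row reduction gives pivot columns i,m,D,ΔT; rank = 4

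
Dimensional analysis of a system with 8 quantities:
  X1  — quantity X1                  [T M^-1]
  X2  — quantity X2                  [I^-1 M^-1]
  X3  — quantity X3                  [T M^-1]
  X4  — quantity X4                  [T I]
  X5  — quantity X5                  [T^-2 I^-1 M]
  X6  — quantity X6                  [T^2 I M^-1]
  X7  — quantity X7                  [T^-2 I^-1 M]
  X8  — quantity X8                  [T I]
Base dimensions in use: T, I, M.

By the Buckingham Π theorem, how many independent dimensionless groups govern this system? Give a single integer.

Dimensional matrix (T×I×M by X1×X2×X3×X4×X5×X6×X7×X8):
  T: [ 1  0  1  1 -2  2 -2  1]
  I: [ 0 -1  0  1 -1  1 -1  1]
  M: [-1 -1 -1  0  1 -1  1  0]
RREF → pivots at {X1,X2} ⇒ r = 2
Π count = n − r = 8 − 2 = 6

6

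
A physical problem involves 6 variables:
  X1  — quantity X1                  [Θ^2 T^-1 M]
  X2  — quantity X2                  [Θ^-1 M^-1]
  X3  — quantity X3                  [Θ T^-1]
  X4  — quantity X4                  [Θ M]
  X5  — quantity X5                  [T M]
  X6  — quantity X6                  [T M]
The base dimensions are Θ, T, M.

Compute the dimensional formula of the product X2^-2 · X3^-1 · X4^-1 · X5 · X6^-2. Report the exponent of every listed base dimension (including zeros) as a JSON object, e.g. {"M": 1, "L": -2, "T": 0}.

Dimensional matrix (Θ×T×M by X1×X2×X3×X4×X5×X6):
  Θ: [ 2 -1  1  1  0  0]
  T: [-1  0 -1  0  1  1]
  M: [ 1 -1  0  1  1  1]
  [Θ]: (-2)·-1+(-1)·1+(-1)·1+(1)·0+(-2)·0 = 0
  [T]: (-2)·0+(-1)·-1+(-1)·0+(1)·1+(-2)·1 = 0
  [M]: (-2)·-1+(-1)·0+(-1)·1+(1)·1+(-2)·1 = 0
⇒ 1 (dimensionless)

{"Θ": 0, "T": 0, "M": 0}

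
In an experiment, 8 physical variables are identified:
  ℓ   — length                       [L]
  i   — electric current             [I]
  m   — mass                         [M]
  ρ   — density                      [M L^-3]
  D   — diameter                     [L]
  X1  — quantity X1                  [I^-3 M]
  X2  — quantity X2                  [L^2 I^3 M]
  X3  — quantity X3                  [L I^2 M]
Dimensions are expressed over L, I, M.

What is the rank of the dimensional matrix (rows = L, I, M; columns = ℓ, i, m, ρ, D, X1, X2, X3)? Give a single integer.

3

Dimensional matrix (L×I×M by ℓ×i×m×ρ×D×X1×X2×X3):
  L: [ 1  0  0 -3  1  0  2  1]
  I: [ 0  1  0  0  0 -3  3  2]
  M: [ 0  0  1  1  0  1  1  1]
RREF → pivots at {ℓ,i,m} ⇒ r = 3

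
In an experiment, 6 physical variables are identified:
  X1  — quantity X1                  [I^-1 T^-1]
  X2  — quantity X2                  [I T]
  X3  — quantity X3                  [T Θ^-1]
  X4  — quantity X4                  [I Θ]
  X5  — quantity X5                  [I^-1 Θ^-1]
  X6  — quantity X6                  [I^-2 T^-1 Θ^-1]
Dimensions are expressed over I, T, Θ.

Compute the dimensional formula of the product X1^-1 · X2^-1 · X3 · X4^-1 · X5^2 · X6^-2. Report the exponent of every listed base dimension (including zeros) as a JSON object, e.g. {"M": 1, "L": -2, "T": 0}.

{"I": 1, "T": 3, "Θ": -2}

Exponent matrix [I,T,Θ] × [X1,X2,X3,X4,X5,X6]:
  I: [-1  1  0  1 -1 -2]
  T: [-1  1  1  0  0 -1]
  Θ: [ 0  0 -1  1 -1 -1]
  [I]: (-1)·-1+(-1)·1+(1)·0+(-1)·1+(2)·-1+(-2)·-2 = 1
  [T]: (-1)·-1+(-1)·1+(1)·1+(-1)·0+(2)·0+(-2)·-1 = 3
  [Θ]: (-1)·0+(-1)·0+(1)·-1+(-1)·1+(2)·-1+(-2)·-1 = -2
⇒ I T^3 Θ^-2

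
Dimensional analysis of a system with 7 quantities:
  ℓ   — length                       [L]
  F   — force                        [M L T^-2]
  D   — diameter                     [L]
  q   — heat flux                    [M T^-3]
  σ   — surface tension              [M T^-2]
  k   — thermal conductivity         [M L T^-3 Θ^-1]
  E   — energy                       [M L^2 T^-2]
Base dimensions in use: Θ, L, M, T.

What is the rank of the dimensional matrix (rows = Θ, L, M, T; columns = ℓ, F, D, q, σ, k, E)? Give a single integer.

Write exponents as rows Θ,L,M,T / cols ℓ,F,D,q,σ,k,E:
  Θ: [ 0  0  0  0  0 -1  0]
  L: [ 1  1  1  0  0  1  2]
  M: [ 0  1  0  1  1  1  1]
  T: [ 0 -2  0 -3 -2 -3 -2]
RREF → pivots at {ℓ,F,q,k} ⇒ r = 4

4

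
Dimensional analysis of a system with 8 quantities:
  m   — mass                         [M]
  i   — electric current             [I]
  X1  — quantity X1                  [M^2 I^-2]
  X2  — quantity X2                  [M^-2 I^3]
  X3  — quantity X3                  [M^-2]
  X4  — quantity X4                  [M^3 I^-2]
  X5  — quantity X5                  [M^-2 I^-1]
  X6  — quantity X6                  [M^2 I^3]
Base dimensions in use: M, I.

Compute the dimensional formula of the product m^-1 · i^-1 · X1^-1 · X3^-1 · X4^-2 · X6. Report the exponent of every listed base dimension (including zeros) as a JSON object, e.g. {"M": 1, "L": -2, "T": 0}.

{"M": -5, "I": 8}

Write exponents as rows M,I / cols m,i,X1,X2,X3,X4,X5,X6:
  M: [ 1  0  2 -2 -2  3 -2  2]
  I: [ 0  1 -2  3  0 -2 -1  3]
  [M]: (-1)·1+(-1)·0+(-1)·2+(-1)·-2+(-2)·3+(1)·2 = -5
  [I]: (-1)·0+(-1)·1+(-1)·-2+(-1)·0+(-2)·-2+(1)·3 = 8
⇒ M^-5 I^8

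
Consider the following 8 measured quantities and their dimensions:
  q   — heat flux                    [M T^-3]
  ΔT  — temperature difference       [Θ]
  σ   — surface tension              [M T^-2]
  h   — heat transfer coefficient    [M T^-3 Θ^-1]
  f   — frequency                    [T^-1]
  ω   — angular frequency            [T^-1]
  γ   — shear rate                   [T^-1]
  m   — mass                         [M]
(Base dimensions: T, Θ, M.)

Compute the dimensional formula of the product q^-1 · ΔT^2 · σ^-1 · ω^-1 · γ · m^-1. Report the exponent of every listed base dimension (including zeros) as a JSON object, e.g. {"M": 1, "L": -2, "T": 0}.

Dimensional matrix (T×Θ×M by q×ΔT×σ×h×f×ω×γ×m):
  T: [-3  0 -2 -3 -1 -1 -1  0]
  Θ: [ 0  1  0 -1  0  0  0  0]
  M: [ 1  0  1  1  0  0  0  1]
  [T]: (-1)·-3+(2)·0+(-1)·-2+(-1)·-1+(1)·-1+(-1)·0 = 5
  [Θ]: (-1)·0+(2)·1+(-1)·0+(-1)·0+(1)·0+(-1)·0 = 2
  [M]: (-1)·1+(2)·0+(-1)·1+(-1)·0+(1)·0+(-1)·1 = -3
⇒ T^5 Θ^2 M^-3

{"T": 5, "Θ": 2, "M": -3}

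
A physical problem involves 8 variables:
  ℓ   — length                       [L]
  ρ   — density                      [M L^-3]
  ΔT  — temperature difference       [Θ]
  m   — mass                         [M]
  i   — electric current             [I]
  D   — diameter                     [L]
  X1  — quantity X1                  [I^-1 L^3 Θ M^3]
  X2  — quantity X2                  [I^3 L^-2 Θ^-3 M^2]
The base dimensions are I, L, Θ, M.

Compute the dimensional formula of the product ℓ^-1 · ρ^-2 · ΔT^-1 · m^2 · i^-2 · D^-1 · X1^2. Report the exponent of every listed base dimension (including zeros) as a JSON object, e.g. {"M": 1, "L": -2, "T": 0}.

Write exponents as rows I,L,Θ,M / cols ℓ,ρ,ΔT,m,i,D,X1,X2:
  I: [ 0  0  0  0  1  0 -1  3]
  L: [ 1 -3  0  0  0  1  3 -2]
  Θ: [ 0  0  1  0  0  0  1 -3]
  M: [ 0  1  0  1  0  0  3  2]
  [I]: (-1)·0+(-2)·0+(-1)·0+(2)·0+(-2)·1+(-1)·0+(2)·-1 = -4
  [L]: (-1)·1+(-2)·-3+(-1)·0+(2)·0+(-2)·0+(-1)·1+(2)·3 = 10
  [Θ]: (-1)·0+(-2)·0+(-1)·1+(2)·0+(-2)·0+(-1)·0+(2)·1 = 1
  [M]: (-1)·0+(-2)·1+(-1)·0+(2)·1+(-2)·0+(-1)·0+(2)·3 = 6
⇒ I^-4 L^10 Θ M^6

{"I": -4, "L": 10, "Θ": 1, "M": 6}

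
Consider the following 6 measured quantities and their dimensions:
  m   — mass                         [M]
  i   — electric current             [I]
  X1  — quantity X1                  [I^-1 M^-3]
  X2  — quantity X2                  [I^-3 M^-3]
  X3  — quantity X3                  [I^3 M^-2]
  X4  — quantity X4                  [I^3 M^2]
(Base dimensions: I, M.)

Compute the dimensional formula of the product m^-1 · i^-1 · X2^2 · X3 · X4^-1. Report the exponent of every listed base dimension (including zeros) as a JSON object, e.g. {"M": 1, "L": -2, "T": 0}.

{"I": -7, "M": -11}

Dimensional matrix (I×M by m×i×X1×X2×X3×X4):
  I: [ 0  1 -1 -3  3  3]
  M: [ 1  0 -3 -3 -2  2]
  [I]: (-1)·0+(-1)·1+(2)·-3+(1)·3+(-1)·3 = -7
  [M]: (-1)·1+(-1)·0+(2)·-3+(1)·-2+(-1)·2 = -11
⇒ I^-7 M^-11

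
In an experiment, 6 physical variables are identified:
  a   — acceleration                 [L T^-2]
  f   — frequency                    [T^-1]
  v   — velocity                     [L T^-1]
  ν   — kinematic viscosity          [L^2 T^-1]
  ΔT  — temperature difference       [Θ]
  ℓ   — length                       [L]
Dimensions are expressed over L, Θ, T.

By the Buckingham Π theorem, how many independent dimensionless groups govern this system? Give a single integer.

Exponent matrix [L,Θ,T] × [a,f,v,ν,ΔT,ℓ]:
  L: [ 1  0  1  2  0  1]
  Θ: [ 0  0  0  0  1  0]
  T: [-2 -1 -1 -1  0  0]
Echelon form has 3 nonzero rows (pivots: a,f,ΔT)
n=6, r=3 ⇒ 3 dimensionless groups

3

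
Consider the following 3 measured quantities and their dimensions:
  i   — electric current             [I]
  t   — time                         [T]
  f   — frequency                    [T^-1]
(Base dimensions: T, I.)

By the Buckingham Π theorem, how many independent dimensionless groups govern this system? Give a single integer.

Exponent matrix [T,I] × [i,t,f]:
  T: [ 0  1 -1]
  I: [ 1  0  0]
Row reduction gives pivot columns i,t; rank = 2
3 vars − rank 2 = 1 Π group

1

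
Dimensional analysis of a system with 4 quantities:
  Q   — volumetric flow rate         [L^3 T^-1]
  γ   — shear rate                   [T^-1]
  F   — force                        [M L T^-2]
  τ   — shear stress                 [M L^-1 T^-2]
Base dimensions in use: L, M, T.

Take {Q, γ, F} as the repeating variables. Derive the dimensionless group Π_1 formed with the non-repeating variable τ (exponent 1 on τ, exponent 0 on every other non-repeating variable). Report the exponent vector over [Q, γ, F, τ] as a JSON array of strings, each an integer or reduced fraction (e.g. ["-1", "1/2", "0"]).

Dimensional matrix (L×M×T by Q×γ×F×τ):
  L: [ 3  0  1 -1]
  M: [ 0  0  1  1]
  T: [-1 -1 -2 -2]
RREF → pivots at {Q,γ,F} ⇒ r = 3
Pivot set = {Q,γ,F}, free = {τ}
RREF:
  r0: [   1    0    0 -2/3]
  r1: [   0    1    0  2/3]
  r2: [   0    0    1    1]
Fix exponent of τ at 1; solve each RREF row for its pivot's exponent:
  r0: exp(Q) + (-2/3)·1 = 0 ⇒ exp(Q) = 2/3
  r1: exp(γ) + (2/3)·1 = 0 ⇒ exp(γ) = -2/3
  r2: exp(F) + (1)·1 = 0 ⇒ exp(F) = -1
Π_1 = Q^(2/3) · γ^(-2/3) · F^-1 · τ

["2/3", "-2/3", "-1", "1"]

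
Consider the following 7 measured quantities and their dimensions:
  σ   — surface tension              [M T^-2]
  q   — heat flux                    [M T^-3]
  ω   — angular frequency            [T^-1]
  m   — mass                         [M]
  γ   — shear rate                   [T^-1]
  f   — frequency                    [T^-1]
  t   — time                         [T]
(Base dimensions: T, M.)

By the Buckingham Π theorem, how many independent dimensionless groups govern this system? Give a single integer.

5

Write exponents as rows T,M / cols σ,q,ω,m,γ,f,t:
  T: [-2 -3 -1  0 -1 -1  1]
  M: [ 1  1  0  1  0  0  0]
Echelon form has 2 nonzero rows (pivots: σ,q)
7 vars − rank 2 = 5 Π groups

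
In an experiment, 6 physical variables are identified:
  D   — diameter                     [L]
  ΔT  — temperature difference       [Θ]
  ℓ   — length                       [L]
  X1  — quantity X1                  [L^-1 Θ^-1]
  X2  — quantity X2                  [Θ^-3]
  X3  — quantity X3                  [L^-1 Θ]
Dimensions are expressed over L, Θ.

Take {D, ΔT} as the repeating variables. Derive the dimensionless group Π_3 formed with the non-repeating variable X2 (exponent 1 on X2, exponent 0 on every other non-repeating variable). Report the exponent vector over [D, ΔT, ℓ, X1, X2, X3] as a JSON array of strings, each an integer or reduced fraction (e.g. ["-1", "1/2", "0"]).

Exponent matrix [L,Θ] × [D,ΔT,ℓ,X1,X2,X3]:
  L: [ 1  0  1 -1  0 -1]
  Θ: [ 0  1  0 -1 -3  1]
RREF → pivots at {D,ΔT} ⇒ r = 2
Pivot set = {D,ΔT}, free = {ℓ,X1,X2,X3}
RREF:
  r0: [   1    0    1   -1    0   -1]
  r1: [   0    1    0   -1   -3    1]
Fix exponent of X2 at 1, ℓ at 0, X1 at 0, X3 at 0; solve each RREF row for its pivot's exponent:
  r0: exp(D) + (0)·1 = 0 ⇒ exp(D) = 0
  r1: exp(ΔT) + (-3)·1 = 0 ⇒ exp(ΔT) = 3
Π_3 = ΔT^3 · X2

["0", "3", "0", "0", "1", "0"]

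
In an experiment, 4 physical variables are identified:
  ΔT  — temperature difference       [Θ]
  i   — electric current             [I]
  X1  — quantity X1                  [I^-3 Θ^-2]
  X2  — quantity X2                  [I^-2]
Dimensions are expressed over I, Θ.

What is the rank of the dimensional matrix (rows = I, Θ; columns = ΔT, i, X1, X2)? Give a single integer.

2

Exponent matrix [I,Θ] × [ΔT,i,X1,X2]:
  I: [ 0  1 -3 -2]
  Θ: [ 1  0 -2  0]
Echelon form has 2 nonzero rows (pivots: ΔT,i)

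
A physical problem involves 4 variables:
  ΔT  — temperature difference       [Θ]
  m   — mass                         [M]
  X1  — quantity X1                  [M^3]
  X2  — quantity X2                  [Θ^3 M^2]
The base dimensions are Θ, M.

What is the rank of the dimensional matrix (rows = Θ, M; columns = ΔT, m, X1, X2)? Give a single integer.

2

Write exponents as rows Θ,M / cols ΔT,m,X1,X2:
  Θ: [ 1  0  0  3]
  M: [ 0  1  3  2]
Row reduction gives pivot columns ΔT,m; rank = 2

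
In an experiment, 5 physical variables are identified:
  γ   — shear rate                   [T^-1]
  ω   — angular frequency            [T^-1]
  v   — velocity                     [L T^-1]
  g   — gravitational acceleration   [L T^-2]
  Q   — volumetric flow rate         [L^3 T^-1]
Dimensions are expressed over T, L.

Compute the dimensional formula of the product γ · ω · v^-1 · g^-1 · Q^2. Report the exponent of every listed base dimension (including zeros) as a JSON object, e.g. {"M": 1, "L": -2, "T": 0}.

{"T": -1, "L": 4}

Exponent matrix [T,L] × [γ,ω,v,g,Q]:
  T: [-1 -1 -1 -2 -1]
  L: [ 0  0  1  1  3]
  [T]: (1)·-1+(1)·-1+(-1)·-1+(-1)·-2+(2)·-1 = -1
  [L]: (1)·0+(1)·0+(-1)·1+(-1)·1+(2)·3 = 4
⇒ T^-1 L^4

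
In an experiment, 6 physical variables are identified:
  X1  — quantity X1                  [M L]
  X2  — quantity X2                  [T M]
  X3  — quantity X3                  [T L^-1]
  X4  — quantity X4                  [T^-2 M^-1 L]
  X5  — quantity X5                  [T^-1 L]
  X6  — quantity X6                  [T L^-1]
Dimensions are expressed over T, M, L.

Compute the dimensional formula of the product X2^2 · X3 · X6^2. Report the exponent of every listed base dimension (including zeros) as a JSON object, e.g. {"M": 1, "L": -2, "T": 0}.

Write exponents as rows T,M,L / cols X1,X2,X3,X4,X5,X6:
  T: [ 0  1  1 -2 -1  1]
  M: [ 1  1  0 -1  0  0]
  L: [ 1  0 -1  1  1 -1]
  [T]: (2)·1+(1)·1+(2)·1 = 5
  [M]: (2)·1+(1)·0+(2)·0 = 2
  [L]: (2)·0+(1)·-1+(2)·-1 = -3
⇒ T^5 M^2 L^-3

{"T": 5, "M": 2, "L": -3}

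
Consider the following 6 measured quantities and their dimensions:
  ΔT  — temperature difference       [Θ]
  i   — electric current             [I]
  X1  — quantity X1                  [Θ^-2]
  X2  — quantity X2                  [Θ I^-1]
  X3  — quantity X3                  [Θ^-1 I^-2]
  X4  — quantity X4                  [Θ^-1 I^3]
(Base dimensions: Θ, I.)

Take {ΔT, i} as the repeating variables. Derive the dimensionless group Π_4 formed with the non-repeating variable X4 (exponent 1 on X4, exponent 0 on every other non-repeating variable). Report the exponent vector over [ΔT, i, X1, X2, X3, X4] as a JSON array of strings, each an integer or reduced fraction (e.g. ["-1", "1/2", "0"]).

["1", "-3", "0", "0", "0", "1"]

Write exponents as rows Θ,I / cols ΔT,i,X1,X2,X3,X4:
  Θ: [ 1  0 -2  1 -1 -1]
  I: [ 0  1  0 -1 -2  3]
Row reduction gives pivot columns ΔT,i; rank = 2
Repeat: ΔT,i; free: X1,X2,X3,X4
RREF:
  r0: [   1    0   -2    1   -1   -1]
  r1: [   0    1    0   -1   -2    3]
Fix exponent of X4 at 1, X1 at 0, X2 at 0, X3 at 0; solve each RREF row for its pivot's exponent:
  r0: exp(ΔT) + (-1)·1 = 0 ⇒ exp(ΔT) = 1
  r1: exp(i) + (3)·1 = 0 ⇒ exp(i) = -3
Π_4 = ΔT · i^-3 · X4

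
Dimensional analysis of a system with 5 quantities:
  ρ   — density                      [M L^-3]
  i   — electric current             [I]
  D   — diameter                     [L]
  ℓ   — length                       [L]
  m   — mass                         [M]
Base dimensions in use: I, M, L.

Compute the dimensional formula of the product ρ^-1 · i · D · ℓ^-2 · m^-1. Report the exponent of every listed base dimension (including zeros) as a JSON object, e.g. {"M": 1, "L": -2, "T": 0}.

{"I": 1, "M": -2, "L": 2}

Exponent matrix [I,M,L] × [ρ,i,D,ℓ,m]:
  I: [ 0  1  0  0  0]
  M: [ 1  0  0  0  1]
  L: [-3  0  1  1  0]
  [I]: (-1)·0+(1)·1+(1)·0+(-2)·0+(-1)·0 = 1
  [M]: (-1)·1+(1)·0+(1)·0+(-2)·0+(-1)·1 = -2
  [L]: (-1)·-3+(1)·0+(1)·1+(-2)·1+(-1)·0 = 2
⇒ I M^-2 L^2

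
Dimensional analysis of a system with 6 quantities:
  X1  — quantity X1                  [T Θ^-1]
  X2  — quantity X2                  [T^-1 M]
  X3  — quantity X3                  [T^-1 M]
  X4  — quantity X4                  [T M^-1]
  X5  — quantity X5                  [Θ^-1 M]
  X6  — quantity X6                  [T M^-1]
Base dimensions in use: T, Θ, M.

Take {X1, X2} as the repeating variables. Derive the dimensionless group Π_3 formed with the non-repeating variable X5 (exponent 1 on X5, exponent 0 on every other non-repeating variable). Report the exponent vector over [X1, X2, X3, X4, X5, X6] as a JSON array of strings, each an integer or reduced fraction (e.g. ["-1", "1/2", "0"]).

Exponent matrix [T,Θ,M] × [X1,X2,X3,X4,X5,X6]:
  T: [ 1 -1 -1  1  0  1]
  Θ: [-1  0  0  0 -1  0]
  M: [ 0  1  1 -1  1 -1]
Echelon form has 2 nonzero rows (pivots: X1,X2)
Pivot set = {X1,X2}, free = {X3,X4,X5,X6}
RREF:
  r0: [   1    0    0    0    1    0]
  r1: [   0    1    1   -1    1   -1]
  r2: [   0    0    0    0    0    0]
Fix exponent of X5 at 1, X3 at 0, X4 at 0, X6 at 0; solve each RREF row for its pivot's exponent:
  r0: exp(X1) + (1)·1 = 0 ⇒ exp(X1) = -1
  r1: exp(X2) + (1)·1 = 0 ⇒ exp(X2) = -1
Π_3 = X1^-1 · X2^-1 · X5

["-1", "-1", "0", "0", "1", "0"]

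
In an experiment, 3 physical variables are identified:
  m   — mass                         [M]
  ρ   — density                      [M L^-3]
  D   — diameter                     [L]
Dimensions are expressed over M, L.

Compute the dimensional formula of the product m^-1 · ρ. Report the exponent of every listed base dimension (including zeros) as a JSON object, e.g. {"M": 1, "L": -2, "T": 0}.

Dimensional matrix (M×L by m×ρ×D):
  M: [ 1  1  0]
  L: [ 0 -3  1]
  [M]: (-1)·1+(1)·1 = 0
  [L]: (-1)·0+(1)·-3 = -3
⇒ L^-3

{"M": 0, "L": -3}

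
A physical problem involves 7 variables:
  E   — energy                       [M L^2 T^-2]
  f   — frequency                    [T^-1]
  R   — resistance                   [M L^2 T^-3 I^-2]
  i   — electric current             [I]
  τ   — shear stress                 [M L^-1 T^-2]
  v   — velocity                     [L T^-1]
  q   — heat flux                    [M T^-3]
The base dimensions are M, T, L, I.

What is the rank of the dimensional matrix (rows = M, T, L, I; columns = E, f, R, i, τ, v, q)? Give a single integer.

Write exponents as rows M,T,L,I / cols E,f,R,i,τ,v,q:
  M: [ 1  0  1  0  1  0  1]
  T: [-2 -1 -3  0 -2 -1 -3]
  L: [ 2  0  2  0 -1  1  0]
  I: [ 0  0 -2  1  0  0  0]
RREF → pivots at {E,f,R,τ} ⇒ r = 4

4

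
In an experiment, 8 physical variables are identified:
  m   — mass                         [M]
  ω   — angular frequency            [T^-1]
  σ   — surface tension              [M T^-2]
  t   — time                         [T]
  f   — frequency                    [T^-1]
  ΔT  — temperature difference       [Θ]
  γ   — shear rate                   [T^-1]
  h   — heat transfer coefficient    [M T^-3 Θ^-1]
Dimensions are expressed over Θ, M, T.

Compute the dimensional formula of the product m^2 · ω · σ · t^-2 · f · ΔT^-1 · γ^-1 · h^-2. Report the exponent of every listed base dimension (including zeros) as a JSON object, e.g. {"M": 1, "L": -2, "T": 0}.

Dimensional matrix (Θ×M×T by m×ω×σ×t×f×ΔT×γ×h):
  Θ: [ 0  0  0  0  0  1  0 -1]
  M: [ 1  0  1  0  0  0  0  1]
  T: [ 0 -1 -2  1 -1  0 -1 -3]
  [Θ]: (2)·0+(1)·0+(1)·0+(-2)·0+(1)·0+(-1)·1+(-1)·0+(-2)·-1 = 1
  [M]: (2)·1+(1)·0+(1)·1+(-2)·0+(1)·0+(-1)·0+(-1)·0+(-2)·1 = 1
  [T]: (2)·0+(1)·-1+(1)·-2+(-2)·1+(1)·-1+(-1)·0+(-1)·-1+(-2)·-3 = 1
⇒ Θ M T

{"Θ": 1, "M": 1, "T": 1}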